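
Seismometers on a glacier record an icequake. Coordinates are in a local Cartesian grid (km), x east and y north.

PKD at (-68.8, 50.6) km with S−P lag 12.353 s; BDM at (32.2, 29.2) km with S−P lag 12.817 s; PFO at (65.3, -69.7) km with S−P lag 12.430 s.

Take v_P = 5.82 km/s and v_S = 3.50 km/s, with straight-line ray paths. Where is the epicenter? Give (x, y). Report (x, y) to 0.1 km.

(-42.8, -54.7)

Distance from S−P lag: d = Δt · v_P v_S / (v_P − v_S) = Δt · (5.82·3.50)/(5.82−3.50) ≈ 8.7802·Δt.
So d_PKD = 108.46, d_BDM = 112.54, d_PFO = 109.14 km.
Circle about each station: (x + 68.8)² + (y − 50.6)² = 108.46²; (x − 32.2)² + (y − 29.2)² = 112.54²; (x − 65.3)² + (y + 69.7)² = 109.14².
Subtracting the PKD equation from the BDM and PFO equations removes the quadratic terms:
202.0 x − 42.8 y = -6306.00
268.2 x − 240.6 y = 1680.41
Solving the 2×2 system: x ≈ -42.8, y ≈ -54.7 km.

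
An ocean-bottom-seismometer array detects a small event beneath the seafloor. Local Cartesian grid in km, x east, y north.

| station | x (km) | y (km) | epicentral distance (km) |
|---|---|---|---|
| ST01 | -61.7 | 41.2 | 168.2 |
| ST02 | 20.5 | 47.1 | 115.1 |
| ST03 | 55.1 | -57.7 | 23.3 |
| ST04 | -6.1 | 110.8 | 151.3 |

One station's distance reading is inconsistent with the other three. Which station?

ST04

Solve using three stations at a time. Using ST01, ST02, ST03 (subtract circle equations pairwise → linear system) gives (x, y) ≈ (77.9, -52.7).
Distances from that point to each station vs reported:
  ST01: calculated 168.2 vs reported 168.2 → residual 0.0 km
  ST02: calculated 115.1 vs reported 115.1 → residual 0.0 km
  ST03: calculated 23.3 vs reported 23.3 → residual 0.0 km
  ST04: calculated 183.8 vs reported 151.3 → residual 32.5 km
ST01, ST02, ST03 are mutually consistent (residuals ≈ 0); ST04 is off by 32.5 km.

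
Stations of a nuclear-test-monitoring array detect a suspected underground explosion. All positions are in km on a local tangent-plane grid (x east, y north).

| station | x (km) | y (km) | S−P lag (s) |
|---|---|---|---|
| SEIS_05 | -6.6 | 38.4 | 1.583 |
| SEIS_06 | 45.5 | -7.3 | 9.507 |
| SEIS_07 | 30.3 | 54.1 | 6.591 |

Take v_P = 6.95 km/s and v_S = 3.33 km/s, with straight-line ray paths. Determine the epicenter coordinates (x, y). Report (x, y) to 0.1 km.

Distance from S−P lag: d = Δt · v_P v_S / (v_P − v_S) = Δt · (6.95·3.33)/(6.95−3.33) ≈ 6.3932·Δt.
So d_SEIS_05 = 10.12, d_SEIS_06 = 60.78, d_SEIS_07 = 42.14 km.
Circle about each station: (x + 6.6)² + (y − 38.4)² = 10.12²; (x − 45.5)² + (y + 7.3)² = 60.78²; (x − 30.3)² + (y − 54.1)² = 42.14².
Subtracting pairs of circle equations eliminates x²+y² and gives linear equations (the radical axes):
104.2 x − 91.4 y = -2986.37
73.8 x + 31.4 y = 653.41
Solving the 2×2 system: x ≈ -3.4, y ≈ 28.8 km.

(-3.4, 28.8)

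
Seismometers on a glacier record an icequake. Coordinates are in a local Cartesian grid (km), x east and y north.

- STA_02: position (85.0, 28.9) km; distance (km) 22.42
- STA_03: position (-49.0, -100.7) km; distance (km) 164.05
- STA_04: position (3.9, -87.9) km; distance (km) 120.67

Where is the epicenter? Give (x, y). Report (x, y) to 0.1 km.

67.9 km east, 14.4 km north

Circle about each station: (x − 85.0)² + (y − 28.9)² = 22.42²; (x + 49.0)² + (y + 100.7)² = 164.05²; (x − 3.9)² + (y + 87.9)² = 120.67².
Subtracting the STA_02 equation from the STA_03 and STA_04 equations removes the quadratic terms:
-268.0 x − 259.2 y = -21928.47
-162.2 x − 233.6 y = -14377.18
Solving the 2×2 system: x ≈ 67.9, y ≈ 14.4 km.
Check against STA_02 (with the unrounded x, y): √((x − 85.0)²+(y − 28.9)²) = 22.42 ≈ 22.42 km. ✓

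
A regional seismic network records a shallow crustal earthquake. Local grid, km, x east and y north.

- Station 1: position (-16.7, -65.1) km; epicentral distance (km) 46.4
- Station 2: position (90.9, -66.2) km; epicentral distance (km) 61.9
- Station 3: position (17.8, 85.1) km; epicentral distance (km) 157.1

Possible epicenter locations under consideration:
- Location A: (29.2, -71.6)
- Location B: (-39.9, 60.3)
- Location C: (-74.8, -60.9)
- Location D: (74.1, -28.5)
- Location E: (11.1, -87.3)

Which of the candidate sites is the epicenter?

Location A

For each candidate, compare |candidate − station| to the reported distance:
Location A: residuals Station 1 0.0, Station 2 0.0, Station 3 0.0 → max 0.0 km
Location B: residuals Station 1 81.1, Station 2 120.1, Station 3 94.3 → max 120.1 km
Location C: residuals Station 1 11.9, Station 2 103.9, Station 3 15.8 → max 103.9 km
Location D: residuals Station 1 51.5, Station 2 20.6, Station 3 30.3 → max 51.5 km
Location E: residuals Station 1 10.8, Station 2 20.6, Station 3 15.4 → max 20.6 km
Only Location A has all residuals ≈ 0.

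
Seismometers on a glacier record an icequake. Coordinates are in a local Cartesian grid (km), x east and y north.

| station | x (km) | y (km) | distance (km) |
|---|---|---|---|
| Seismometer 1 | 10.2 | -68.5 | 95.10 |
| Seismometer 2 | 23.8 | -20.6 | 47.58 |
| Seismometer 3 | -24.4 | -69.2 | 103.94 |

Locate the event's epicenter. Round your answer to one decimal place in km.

(16.4, 26.4)

Circle about each station: (x − 10.2)² + (y + 68.5)² = 95.10²; (x − 23.8)² + (y + 20.6)² = 47.58²; (x + 24.4)² + (y + 69.2)² = 103.94².
Subtracting pairs of circle equations eliminates x²+y² and gives linear equations (the radical axes):
27.2 x + 95.8 y = 2974.66
-69.2 x − 1.4 y = -1171.80
Solving the 2×2 system: x ≈ 16.4, y ≈ 26.4 km.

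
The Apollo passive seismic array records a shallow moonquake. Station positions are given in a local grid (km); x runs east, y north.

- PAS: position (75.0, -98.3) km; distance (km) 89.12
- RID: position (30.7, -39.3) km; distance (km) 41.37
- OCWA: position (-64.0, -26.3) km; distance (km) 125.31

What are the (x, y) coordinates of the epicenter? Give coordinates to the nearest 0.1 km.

Circle about each station: (x − 75.0)² + (y + 98.3)² = 89.12²; (x − 30.7)² + (y + 39.3)² = 41.37²; (x + 64.0)² + (y + 26.3)² = 125.31².
Subtracting pairs of circle equations eliminates x²+y² and gives linear equations (the radical axes):
-88.6 x + 118.0 y = -6570.01
-278.0 x + 144.0 y = -18260.42
Solving the 2×2 system: x ≈ 60.3, y ≈ -10.4 km.

60.3 km east, -10.4 km north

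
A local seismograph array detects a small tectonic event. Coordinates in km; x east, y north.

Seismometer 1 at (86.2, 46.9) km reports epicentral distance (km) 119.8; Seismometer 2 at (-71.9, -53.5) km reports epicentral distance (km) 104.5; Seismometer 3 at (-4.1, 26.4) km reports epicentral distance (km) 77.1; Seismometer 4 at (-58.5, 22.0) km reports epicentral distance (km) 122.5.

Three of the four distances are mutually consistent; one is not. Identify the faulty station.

Solve using three stations at a time. Using Seismometer 1, Seismometer 2, Seismometer 4 (subtract circle equations pairwise → linear system) gives (x, y) ≈ (32.4, -60.1).
Distances from that point to each station vs reported:
  Seismometer 1: calculated 119.8 vs reported 119.8 → residual 0.0 km
  Seismometer 2: calculated 104.5 vs reported 104.5 → residual 0.0 km
  Seismometer 3: calculated 93.9 vs reported 77.1 → residual 16.8 km
  Seismometer 4: calculated 122.5 vs reported 122.5 → residual 0.0 km
Seismometer 1, Seismometer 2, Seismometer 4 are mutually consistent (residuals ≈ 0); Seismometer 3 is off by 16.8 km.

Seismometer 3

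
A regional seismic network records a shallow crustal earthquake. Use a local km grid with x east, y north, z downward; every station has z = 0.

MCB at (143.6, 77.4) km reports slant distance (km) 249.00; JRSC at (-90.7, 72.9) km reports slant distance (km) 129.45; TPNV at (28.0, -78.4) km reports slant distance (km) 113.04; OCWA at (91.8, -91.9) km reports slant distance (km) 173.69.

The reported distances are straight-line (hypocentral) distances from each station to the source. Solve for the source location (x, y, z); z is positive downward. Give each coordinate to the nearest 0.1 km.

x ≈ -67.8 km, y ≈ -44.5 km, depth ≈ 49.5 km

Each station gives a sphere (x−x_i)² + (y−y_i)² + z² = d_i² (stations at z=0).
Subtracting the MCB sphere from JRSC and TPNV: z² cancels, leaving linear equations in x and y:
-468.6 x − 9.0 y = 32172.88
-231.2 x − 311.6 y = 29541.80
Solving: x ≈ -67.803, y ≈ -44.499 km (keep extra digits for the depth step; rounded: -67.8, -44.5).
Then from the MCB sphere: z² = 249.00² − (x − 143.6)² − (y − 77.4)² with x = -67.803, y = -44.499, so z ≈ 49.502 ≈ 49.5 km.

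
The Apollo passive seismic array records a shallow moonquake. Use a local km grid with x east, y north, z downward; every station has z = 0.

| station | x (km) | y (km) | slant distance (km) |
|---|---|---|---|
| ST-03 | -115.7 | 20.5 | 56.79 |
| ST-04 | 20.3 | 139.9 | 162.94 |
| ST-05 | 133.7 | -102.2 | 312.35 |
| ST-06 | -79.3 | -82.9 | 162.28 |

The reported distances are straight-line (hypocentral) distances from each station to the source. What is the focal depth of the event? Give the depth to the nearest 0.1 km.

Each station gives a sphere (x−x_i)² + (y−y_i)² + z² = d_i² (stations at z=0).
Subtracting the ST-03 sphere from ST-04 and ST-05: z² cancels, leaving linear equations in x and y:
272.0 x + 238.8 y = -17146.98
498.8 x − 245.4 y = -79823.63
Solving: x ≈ -125.199, y ≈ 70.800 km (keep extra digits for the depth step; rounded: -125.2, 70.8).
Then from the ST-03 sphere: z² = 56.79² − (x + 115.7)² − (y − 20.5)² with x = -125.199, y = 70.800, so z ≈ 24.592 ≈ 24.6 km.

depth ≈ 24.6 km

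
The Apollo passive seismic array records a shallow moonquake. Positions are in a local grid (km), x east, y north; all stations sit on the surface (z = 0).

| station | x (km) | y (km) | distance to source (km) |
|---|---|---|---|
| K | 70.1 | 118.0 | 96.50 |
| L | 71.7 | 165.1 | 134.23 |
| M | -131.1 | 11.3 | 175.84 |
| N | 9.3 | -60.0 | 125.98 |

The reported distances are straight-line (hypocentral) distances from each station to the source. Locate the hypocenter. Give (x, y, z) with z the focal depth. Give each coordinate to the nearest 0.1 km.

Each station gives a sphere (x−x_i)² + (y−y_i)² + z² = d_i² (stations at z=0).
Subtracting the K sphere from L and M: z² cancels, leaving linear equations in x and y:
3.2 x + 94.2 y = 4855.45
-402.4 x − 213.4 y = -23130.57
Solving: x ≈ 30.700, y ≈ 50.501 km (keep extra digits for the depth step; rounded: 30.7, 50.5).
Then from the K sphere: z² = 96.50² − (x − 70.1)² − (y − 118.0)² with x = 30.700, y = 50.501, so z ≈ 56.602 ≈ 56.6 km.
Check against N (with the unrounded solution): distance 125.99 ≈ 125.98 km. ✓

x ≈ 30.7 km, y ≈ 50.5 km, depth ≈ 56.6 km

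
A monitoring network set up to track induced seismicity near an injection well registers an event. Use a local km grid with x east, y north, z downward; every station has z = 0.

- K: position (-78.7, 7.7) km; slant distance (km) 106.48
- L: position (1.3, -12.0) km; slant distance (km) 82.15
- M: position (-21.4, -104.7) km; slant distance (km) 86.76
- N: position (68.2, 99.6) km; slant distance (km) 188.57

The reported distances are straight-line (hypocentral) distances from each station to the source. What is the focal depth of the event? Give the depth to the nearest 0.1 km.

z ≈ 68.3 km

Each station gives a sphere (x−x_i)² + (y−y_i)² + z² = d_i² (stations at z=0).
Subtracting the K sphere from L and M: z² cancels, leaving linear equations in x and y:
160.0 x − 39.4 y = -1517.92
114.6 x − 224.8 y = 8977.76
Solving: x ≈ -22.095, y ≈ -51.200 km (keep extra digits for the depth step; rounded: -22.1, -51.2).
Then from the K sphere: z² = 106.48² − (x + 78.7)² − (y − 7.7)² with x = -22.095, y = -51.200, so z ≈ 68.298 ≈ 68.3 km.
Check against N (with the unrounded solution): distance 188.57 ≈ 188.57 km. ✓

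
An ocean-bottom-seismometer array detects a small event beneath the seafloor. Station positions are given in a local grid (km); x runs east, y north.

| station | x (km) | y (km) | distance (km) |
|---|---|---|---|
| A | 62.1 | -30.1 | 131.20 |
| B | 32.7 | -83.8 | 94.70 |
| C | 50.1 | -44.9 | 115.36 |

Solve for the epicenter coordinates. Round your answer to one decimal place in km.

Circle about each station: (x − 62.1)² + (y + 30.1)² = 131.20²; (x − 32.7)² + (y + 83.8)² = 94.70²; (x − 50.1)² + (y + 44.9)² = 115.36².
Subtracting pairs of circle equations eliminates x²+y² and gives linear equations (the radical axes):
-58.8 x − 107.4 y = 11574.66
-24.0 x − 29.6 y = 3669.11
Solving the 2×2 system: x ≈ -61.5, y ≈ -74.1 km.
Check against A (with the unrounded x, y): √((x − 62.1)²+(y + 30.1)²) = 131.17 ≈ 131.20 km. ✓

x ≈ -61.5 km, y ≈ -74.1 km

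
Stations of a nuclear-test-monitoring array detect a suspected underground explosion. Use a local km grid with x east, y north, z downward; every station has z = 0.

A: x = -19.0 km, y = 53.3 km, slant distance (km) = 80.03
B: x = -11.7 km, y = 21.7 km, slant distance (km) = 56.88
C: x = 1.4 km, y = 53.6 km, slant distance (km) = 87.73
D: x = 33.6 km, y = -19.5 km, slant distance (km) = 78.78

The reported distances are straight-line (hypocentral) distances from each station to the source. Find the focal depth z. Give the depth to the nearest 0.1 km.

Each station gives a sphere (x−x_i)² + (y−y_i)² + z² = d_i² (stations at z=0).
Subtracting the A sphere from B and C: z² cancels, leaving linear equations in x and y:
14.6 x − 63.2 y = 575.36
40.8 x + 0.6 y = -1618.72
Solving: x ≈ -39.407, y ≈ -18.207 km (keep extra digits for the depth step; rounded: -39.4, -18.2).
Then from the A sphere: z² = 80.03² − (x + 19.0)² − (y − 53.3)² with x = -39.407, y = -18.207, so z ≈ 29.582 ≈ 29.6 km.

z ≈ 29.6 km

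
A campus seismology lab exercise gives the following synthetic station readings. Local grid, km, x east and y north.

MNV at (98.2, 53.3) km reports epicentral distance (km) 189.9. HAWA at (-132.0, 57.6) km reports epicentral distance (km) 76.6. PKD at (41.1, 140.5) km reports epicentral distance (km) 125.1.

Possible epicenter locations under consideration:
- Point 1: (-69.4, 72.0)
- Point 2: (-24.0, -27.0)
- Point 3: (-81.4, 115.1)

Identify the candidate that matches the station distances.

For each candidate, compare |candidate − station| to the reported distance:
Point 1: residuals MNV 21.3, HAWA 12.4, PKD 4.9 → max 21.3 km
Point 2: residuals MNV 43.7, HAWA 60.6, PKD 54.6 → max 60.6 km
Point 3: residuals MNV 0.0, HAWA 0.0, PKD 0.0 → max 0.0 km
Only Point 3 has all residuals ≈ 0.

Point 3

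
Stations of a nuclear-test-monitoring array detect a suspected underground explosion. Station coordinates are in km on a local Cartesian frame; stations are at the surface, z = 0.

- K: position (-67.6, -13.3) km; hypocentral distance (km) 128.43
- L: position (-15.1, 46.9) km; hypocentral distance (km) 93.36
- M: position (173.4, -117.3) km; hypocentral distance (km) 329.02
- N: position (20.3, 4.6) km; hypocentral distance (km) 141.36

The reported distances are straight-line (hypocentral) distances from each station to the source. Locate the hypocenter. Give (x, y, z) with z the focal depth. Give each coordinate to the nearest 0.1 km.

(-65.2, 102.2, 56.1)

Each station gives a sphere (x−x_i)² + (y−y_i)² + z² = d_i² (stations at z=0).
Subtracting the K sphere from L and M: z² cancels, leaving linear equations in x and y:
105.0 x + 120.4 y = 5459.15
482.0 x − 208.0 y = -52679.70
Solving: x ≈ -65.193, y ≈ 102.196 km (keep extra digits for the depth step; rounded: -65.2, 102.2).
Then from the K sphere: z² = 128.43² − (x + 67.6)² − (y + 13.3)² with x = -65.193, y = 102.196, so z ≈ 56.117 ≈ 56.1 km.
Check against N (with the unrounded solution): distance 141.36 ≈ 141.36 km. ✓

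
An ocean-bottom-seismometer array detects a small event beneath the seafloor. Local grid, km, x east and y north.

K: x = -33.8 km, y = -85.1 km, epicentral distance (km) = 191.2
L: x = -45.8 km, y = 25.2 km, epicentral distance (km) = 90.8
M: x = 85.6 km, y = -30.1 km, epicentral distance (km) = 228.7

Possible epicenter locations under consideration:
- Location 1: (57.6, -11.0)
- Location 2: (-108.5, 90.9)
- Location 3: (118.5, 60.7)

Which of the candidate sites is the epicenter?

For each candidate, compare |candidate − station| to the reported distance:
Location 1: residuals K 73.5, L 18.8, M 194.8 → max 194.8 km
Location 2: residuals K 0.0, L 0.0, M 0.0 → max 0.0 km
Location 3: residuals K 19.6, L 77.3, M 132.1 → max 132.1 km
Only Location 2 has all residuals ≈ 0.

Location 2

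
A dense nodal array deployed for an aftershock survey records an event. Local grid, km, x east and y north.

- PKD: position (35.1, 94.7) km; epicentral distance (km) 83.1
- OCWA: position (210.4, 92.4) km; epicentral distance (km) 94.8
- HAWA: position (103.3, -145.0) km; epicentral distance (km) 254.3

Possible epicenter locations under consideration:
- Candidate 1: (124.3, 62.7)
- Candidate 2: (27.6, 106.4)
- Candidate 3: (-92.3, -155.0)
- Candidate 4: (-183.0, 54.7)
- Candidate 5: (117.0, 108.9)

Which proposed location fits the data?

For each candidate, compare |candidate − station| to the reported distance:
Candidate 1: residuals PKD 11.7, OCWA 3.7, HAWA 45.5 → max 45.5 km
Candidate 2: residuals PKD 69.2, OCWA 88.5, HAWA 8.2 → max 88.5 km
Candidate 3: residuals PKD 197.2, OCWA 296.1, HAWA 58.4 → max 296.1 km
Candidate 4: residuals PKD 138.6, OCWA 300.4, HAWA 94.8 → max 300.4 km
Candidate 5: residuals PKD 0.0, OCWA 0.0, HAWA 0.0 → max 0.0 km
Only Candidate 5 has all residuals ≈ 0.

Candidate 5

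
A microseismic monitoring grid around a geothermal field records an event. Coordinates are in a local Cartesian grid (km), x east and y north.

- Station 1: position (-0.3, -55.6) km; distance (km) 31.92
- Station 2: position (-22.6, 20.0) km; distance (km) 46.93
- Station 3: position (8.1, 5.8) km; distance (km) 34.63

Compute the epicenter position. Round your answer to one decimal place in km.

(-8.3, -24.7)

Circle about each station: (x + 0.3)² + (y + 55.6)² = 31.92²; (x + 22.6)² + (y − 20.0)² = 46.93²; (x − 8.1)² + (y − 5.8)² = 34.63².
Subtracting the Station 1 equation from the Station 2 and Station 3 equations removes the quadratic terms:
-44.6 x + 151.2 y = -3364.23
16.8 x + 122.8 y = -3172.55
Solving the 2×2 system: x ≈ -8.3, y ≈ -24.7 km.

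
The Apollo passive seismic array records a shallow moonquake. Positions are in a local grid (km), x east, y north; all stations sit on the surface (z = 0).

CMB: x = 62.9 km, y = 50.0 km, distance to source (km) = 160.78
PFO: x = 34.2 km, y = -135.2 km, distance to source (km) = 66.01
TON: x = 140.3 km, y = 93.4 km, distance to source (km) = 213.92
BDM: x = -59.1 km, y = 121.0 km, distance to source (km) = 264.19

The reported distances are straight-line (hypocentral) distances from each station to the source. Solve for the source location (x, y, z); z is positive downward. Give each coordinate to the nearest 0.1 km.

(71.6, -104.2, 44.7)

Each station gives a sphere (x−x_i)² + (y−y_i)² + z² = d_i² (stations at z=0).
Subtracting the CMB sphere from PFO and TON: z² cancels, leaving linear equations in x and y:
-57.4 x − 370.4 y = 34485.16
154.8 x + 86.8 y = 2039.68
Solving: x ≈ 71.603, y ≈ -104.199 km (keep extra digits for the depth step; rounded: 71.6, -104.2).
Then from the CMB sphere: z² = 160.78² − (x − 62.9)² − (y − 50.0)² with x = 71.603, y = -104.199, so z ≈ 44.689 ≈ 44.7 km.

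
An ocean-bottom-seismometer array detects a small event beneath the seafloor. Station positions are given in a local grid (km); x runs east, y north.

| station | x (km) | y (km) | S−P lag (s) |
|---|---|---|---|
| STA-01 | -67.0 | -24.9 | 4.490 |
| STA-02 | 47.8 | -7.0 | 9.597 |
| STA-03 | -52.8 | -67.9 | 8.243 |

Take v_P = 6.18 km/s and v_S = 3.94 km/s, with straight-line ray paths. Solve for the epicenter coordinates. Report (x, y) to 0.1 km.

Distance from S−P lag: d = Δt · v_P v_S / (v_P − v_S) = Δt · (6.18·3.94)/(6.18−3.94) ≈ 10.8702·Δt.
So d_STA-01 = 48.81, d_STA-02 = 104.32, d_STA-03 = 89.60 km.
Circle about each station: (x + 67.0)² + (y + 24.9)² = 48.81²; (x − 47.8)² + (y + 7.0)² = 104.32²; (x + 52.8)² + (y + 67.9)² = 89.60².
Subtracting the STA-01 equation from the STA-02 and STA-03 equations removes the quadratic terms:
229.6 x + 35.8 y = -11275.42
28.4 x − 86.0 y = -3356.50
Solving the 2×2 system: x ≈ -52.5, y ≈ 21.7 km.

x ≈ -52.5 km, y ≈ 21.7 km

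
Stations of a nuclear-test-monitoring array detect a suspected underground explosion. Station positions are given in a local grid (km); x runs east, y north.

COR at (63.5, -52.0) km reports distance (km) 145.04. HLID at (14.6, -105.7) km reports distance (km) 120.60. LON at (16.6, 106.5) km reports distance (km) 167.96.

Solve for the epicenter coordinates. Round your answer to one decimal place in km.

Circle about each station: (x − 63.5)² + (y + 52.0)² = 145.04²; (x − 14.6)² + (y + 105.7)² = 120.60²; (x − 16.6)² + (y − 106.5)² = 167.96².
Subtracting the COR equation from the HLID and LON equations removes the quadratic terms:
-97.8 x − 107.4 y = 11141.64
-93.8 x + 317.0 y = -2292.40
Solving the 2×2 system: x ≈ -80.0, y ≈ -30.9 km.

x ≈ -80.0 km, y ≈ -30.9 km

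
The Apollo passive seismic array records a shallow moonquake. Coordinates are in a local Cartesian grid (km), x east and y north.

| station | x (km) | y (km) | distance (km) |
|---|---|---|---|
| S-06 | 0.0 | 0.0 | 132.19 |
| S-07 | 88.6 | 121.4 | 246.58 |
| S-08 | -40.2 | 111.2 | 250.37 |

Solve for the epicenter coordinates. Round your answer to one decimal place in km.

50.4 km east, -122.2 km north

Circle about each station: x² + y² = 132.19²; (x − 88.6)² + (y − 121.4)² = 246.58²; (x + 40.2)² + (y − 111.2)² = 250.37².
Subtracting the S-06 equation from the S-07 and S-08 equations removes the quadratic terms:
177.2 x + 242.8 y = -20739.58
-80.4 x + 222.4 y = -31229.46
Solving the 2×2 system: x ≈ 50.4, y ≈ -122.2 km.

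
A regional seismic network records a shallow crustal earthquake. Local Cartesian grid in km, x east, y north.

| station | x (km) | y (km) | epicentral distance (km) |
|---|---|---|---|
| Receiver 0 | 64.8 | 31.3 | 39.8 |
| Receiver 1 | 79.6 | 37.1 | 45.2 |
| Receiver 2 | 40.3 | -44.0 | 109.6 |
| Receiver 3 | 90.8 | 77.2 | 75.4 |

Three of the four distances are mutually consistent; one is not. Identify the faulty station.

Receiver 3

Solve using three stations at a time. Using Receiver 0, Receiver 1, Receiver 2 (subtract circle equations pairwise → linear system) gives (x, y) ≈ (44.4, 65.5).
Distances from that point to each station vs reported:
  Receiver 0: calculated 39.9 vs reported 39.8 → residual 0.1 km
  Receiver 1: calculated 45.2 vs reported 45.2 → residual 0.0 km
  Receiver 2: calculated 109.6 vs reported 109.6 → residual 0.0 km
  Receiver 3: calculated 47.8 vs reported 75.4 → residual 27.6 km
Receiver 0, Receiver 1, Receiver 2 are mutually consistent (residuals ≈ 0); Receiver 3 is off by 27.6 km.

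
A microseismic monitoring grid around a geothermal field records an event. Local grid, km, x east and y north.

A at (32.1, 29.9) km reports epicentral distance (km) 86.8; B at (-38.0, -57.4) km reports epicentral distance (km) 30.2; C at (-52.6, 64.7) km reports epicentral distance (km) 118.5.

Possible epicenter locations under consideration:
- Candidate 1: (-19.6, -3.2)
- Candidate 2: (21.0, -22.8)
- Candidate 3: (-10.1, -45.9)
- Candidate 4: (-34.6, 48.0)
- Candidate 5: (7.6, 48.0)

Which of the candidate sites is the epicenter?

Candidate 3

For each candidate, compare |candidate − station| to the reported distance:
Candidate 1: residuals A 25.4, B 27.0, C 43.0 → max 43.0 km
Candidate 2: residuals A 32.9, B 38.2, C 4.2 → max 38.2 km
Candidate 3: residuals A 0.0, B 0.0, C 0.0 → max 0.0 km
Candidate 4: residuals A 17.7, B 75.3, C 93.9 → max 93.9 km
Candidate 5: residuals A 56.3, B 84.6, C 56.0 → max 84.6 km
Only Candidate 3 has all residuals ≈ 0.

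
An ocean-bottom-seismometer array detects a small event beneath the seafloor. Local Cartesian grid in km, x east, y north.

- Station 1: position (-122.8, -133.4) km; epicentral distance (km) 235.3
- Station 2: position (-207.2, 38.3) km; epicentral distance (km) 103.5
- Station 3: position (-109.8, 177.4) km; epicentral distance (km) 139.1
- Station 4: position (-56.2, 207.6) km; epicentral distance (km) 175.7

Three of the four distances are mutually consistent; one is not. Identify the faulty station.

Station 1

Solve using three stations at a time. Using Station 2, Station 3, Station 4 (subtract circle equations pairwise → linear system) gives (x, y) ≈ (-103.7, 38.4).
Distances from that point to each station vs reported:
  Station 1: calculated 172.9 vs reported 235.3 → residual 62.4 km
  Station 2: calculated 103.5 vs reported 103.5 → residual 0.0 km
  Station 3: calculated 139.1 vs reported 139.1 → residual 0.0 km
  Station 4: calculated 175.7 vs reported 175.7 → residual 0.0 km
Station 2, Station 3, Station 4 are mutually consistent (residuals ≈ 0); Station 1 is off by 62.4 km.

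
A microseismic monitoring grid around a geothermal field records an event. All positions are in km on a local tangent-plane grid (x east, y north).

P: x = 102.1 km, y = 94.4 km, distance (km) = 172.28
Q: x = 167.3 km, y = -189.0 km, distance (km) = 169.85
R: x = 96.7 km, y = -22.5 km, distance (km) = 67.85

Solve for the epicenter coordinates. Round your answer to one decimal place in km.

x ≈ 47.2 km, y ≈ -68.9 km

Circle about each station: (x − 102.1)² + (y − 94.4)² = 172.28²; (x − 167.3)² + (y + 189.0)² = 169.85²; (x − 96.7)² + (y + 22.5)² = 67.85².
Subtracting pairs of circle equations eliminates x²+y² and gives linear equations (the radical axes):
130.4 x − 566.8 y = 45205.90
-10.8 x − 233.8 y = 15598.15
Solving the 2×2 system: x ≈ 47.2, y ≈ -68.9 km.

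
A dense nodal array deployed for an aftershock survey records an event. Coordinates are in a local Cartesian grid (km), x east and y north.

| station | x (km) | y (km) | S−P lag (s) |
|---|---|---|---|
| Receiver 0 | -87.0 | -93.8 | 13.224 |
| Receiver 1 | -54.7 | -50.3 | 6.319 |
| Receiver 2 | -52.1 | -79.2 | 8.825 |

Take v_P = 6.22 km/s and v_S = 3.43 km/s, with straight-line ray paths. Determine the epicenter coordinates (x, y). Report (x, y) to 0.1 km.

x ≈ -14.9 km, y ≈ -22.9 km

Distance from S−P lag: d = Δt · v_P v_S / (v_P − v_S) = Δt · (6.22·3.43)/(6.22−3.43) ≈ 7.6468·Δt.
So d_Receiver 0 = 101.12, d_Receiver 1 = 48.32, d_Receiver 2 = 67.48 km.
Circle about each station: (x + 87.0)² + (y + 93.8)² = 101.12²; (x + 54.7)² + (y + 50.3)² = 48.32²; (x + 52.1)² + (y + 79.2)² = 67.48².
Subtracting the Receiver 0 equation from the Receiver 1 and Receiver 2 equations removes the quadratic terms:
64.6 x + 87.0 y = -2954.83
69.8 x + 29.2 y = -1708.69
Solving the 2×2 system: x ≈ -14.9, y ≈ -22.9 km.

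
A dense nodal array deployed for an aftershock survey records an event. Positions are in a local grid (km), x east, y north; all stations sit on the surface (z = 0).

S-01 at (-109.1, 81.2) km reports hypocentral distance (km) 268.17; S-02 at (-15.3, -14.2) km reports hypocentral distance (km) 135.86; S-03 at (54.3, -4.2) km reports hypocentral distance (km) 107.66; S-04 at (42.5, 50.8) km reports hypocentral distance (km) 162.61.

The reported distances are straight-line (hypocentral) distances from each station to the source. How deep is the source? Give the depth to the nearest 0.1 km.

Each station gives a sphere (x−x_i)² + (y−y_i)² + z² = d_i² (stations at z=0).
Subtracting the S-01 sphere from S-02 and S-03: z² cancels, leaving linear equations in x and y:
187.6 x − 190.8 y = 35396.69
326.8 x − 170.8 y = 44794.35
Solving: x ≈ 82.511, y ≈ -104.390 km (keep extra digits for the depth step; rounded: 82.5, -104.4).
Then from the S-01 sphere: z² = 268.17² − (x + 109.1)² − (y − 81.2)² with x = 82.511, y = -104.390, so z ≈ 27.509 ≈ 27.5 km.

z ≈ 27.5 km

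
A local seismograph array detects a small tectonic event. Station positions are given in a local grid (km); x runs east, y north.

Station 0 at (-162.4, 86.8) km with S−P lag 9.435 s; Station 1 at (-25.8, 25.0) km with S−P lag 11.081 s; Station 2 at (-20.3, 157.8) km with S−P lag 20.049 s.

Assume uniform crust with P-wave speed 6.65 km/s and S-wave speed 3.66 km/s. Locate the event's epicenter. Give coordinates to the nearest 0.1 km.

Distance from S−P lag: d = Δt · v_P v_S / (v_P − v_S) = Δt · (6.65·3.66)/(6.65−3.66) ≈ 8.1401·Δt.
So d_Station 0 = 76.80, d_Station 1 = 90.20, d_Station 2 = 163.20 km.
Circle about each station: (x + 162.4)² + (y − 86.8)² = 76.80²; (x + 25.8)² + (y − 25.0)² = 90.20²; (x + 20.3)² + (y − 157.8)² = 163.20².
Subtracting the Station 0 equation from the Station 1 and Station 2 equations removes the quadratic terms:
273.2 x − 123.6 y = -34855.16
284.2 x + 142.0 y = -29331.07
Solving the 2×2 system: x ≈ -116.0, y ≈ 25.6 km.

-116.0 km east, 25.6 km north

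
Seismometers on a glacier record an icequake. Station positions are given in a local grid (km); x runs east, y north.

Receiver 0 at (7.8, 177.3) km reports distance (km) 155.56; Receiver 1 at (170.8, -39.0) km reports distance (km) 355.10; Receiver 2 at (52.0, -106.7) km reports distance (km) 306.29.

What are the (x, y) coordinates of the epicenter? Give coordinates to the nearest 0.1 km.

-140.8 km east, 131.3 km north

Circle about each station: (x − 7.8)² + (y − 177.3)² = 155.56²; (x − 170.8)² + (y + 39.0)² = 355.10²; (x − 52.0)² + (y + 106.7)² = 306.29².
Subtracting pairs of circle equations eliminates x²+y² and gives linear equations (the radical axes):
326.0 x − 432.6 y = -102699.59
88.4 x − 568.0 y = -87021.89
Solving the 2×2 system: x ≈ -140.8, y ≈ 131.3 km.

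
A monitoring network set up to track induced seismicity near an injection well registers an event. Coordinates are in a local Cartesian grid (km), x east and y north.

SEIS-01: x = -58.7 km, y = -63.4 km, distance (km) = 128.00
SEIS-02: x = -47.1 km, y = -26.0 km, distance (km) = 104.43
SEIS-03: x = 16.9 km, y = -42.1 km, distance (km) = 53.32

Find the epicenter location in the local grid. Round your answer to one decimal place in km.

Circle about each station: (x + 58.7)² + (y + 63.4)² = 128.00²; (x + 47.1)² + (y + 26.0)² = 104.43²; (x − 16.9)² + (y + 42.1)² = 53.32².
Subtracting pairs of circle equations eliminates x²+y² and gives linear equations (the radical axes):
23.2 x + 74.8 y = 907.54
151.2 x + 42.6 y = 8133.75
Solving the 2×2 system: x ≈ 55.2, y ≈ -5.0 km.
Check against SEIS-01 (with the unrounded x, y): √((x + 58.7)²+(y + 63.4)²) = 128.00 ≈ 128.00 km. ✓

55.2 km east, -5.0 km north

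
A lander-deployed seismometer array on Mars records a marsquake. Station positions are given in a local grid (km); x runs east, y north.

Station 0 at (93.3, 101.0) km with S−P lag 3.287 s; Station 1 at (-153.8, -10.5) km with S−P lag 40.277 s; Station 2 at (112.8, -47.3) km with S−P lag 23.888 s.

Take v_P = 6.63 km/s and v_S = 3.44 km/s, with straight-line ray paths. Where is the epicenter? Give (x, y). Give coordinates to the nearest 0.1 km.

Distance from S−P lag: d = Δt · v_P v_S / (v_P − v_S) = Δt · (6.63·3.44)/(6.63−3.44) ≈ 7.1496·Δt.
So d_Station 0 = 23.50, d_Station 1 = 287.96, d_Station 2 = 170.79 km.
Circle about each station: (x − 93.3)² + (y − 101.0)² = 23.50²; (x + 153.8)² + (y + 10.5)² = 287.96²; (x − 112.8)² + (y + 47.3)² = 170.79².
Subtracting pairs of circle equations eliminates x²+y² and gives linear equations (the radical axes):
-494.2 x − 223.0 y = -77509.91
39.0 x − 296.6 y = -32561.73
Solving the 2×2 system: x ≈ 101.3, y ≈ 123.1 km.

101.3 km east, 123.1 km north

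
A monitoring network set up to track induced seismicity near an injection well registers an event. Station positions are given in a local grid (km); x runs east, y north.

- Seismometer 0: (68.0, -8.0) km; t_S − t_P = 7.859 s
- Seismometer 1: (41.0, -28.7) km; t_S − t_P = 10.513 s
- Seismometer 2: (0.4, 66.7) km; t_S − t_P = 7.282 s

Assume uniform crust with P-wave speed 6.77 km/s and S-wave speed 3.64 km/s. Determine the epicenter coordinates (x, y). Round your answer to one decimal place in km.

x ≈ 56.0 km, y ≈ 52.7 km

Distance from S−P lag: d = Δt · v_P v_S / (v_P − v_S) = Δt · (6.77·3.64)/(6.77−3.64) ≈ 7.8731·Δt.
So d_Seismometer 0 = 61.87, d_Seismometer 1 = 82.77, d_Seismometer 2 = 57.33 km.
Circle about each station: (x − 68.0)² + (y + 8.0)² = 61.87²; (x − 41.0)² + (y + 28.7)² = 82.77²; (x − 0.4)² + (y − 66.7)² = 57.33².
Subtracting the Seismometer 0 equation from the Seismometer 1 and Seismometer 2 equations removes the quadratic terms:
-54.0 x − 41.4 y = -5206.29
-135.2 x + 149.4 y = 302.22
Solving the 2×2 system: x ≈ 56.0, y ≈ 52.7 km.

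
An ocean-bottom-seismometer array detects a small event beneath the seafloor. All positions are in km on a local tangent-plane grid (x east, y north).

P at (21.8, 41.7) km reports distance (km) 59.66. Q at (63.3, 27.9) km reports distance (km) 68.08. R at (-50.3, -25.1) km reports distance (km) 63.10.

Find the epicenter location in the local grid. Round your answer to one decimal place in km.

Circle about each station: (x − 21.8)² + (y − 41.7)² = 59.66²; (x − 63.3)² + (y − 27.9)² = 68.08²; (x + 50.3)² + (y + 25.1)² = 63.10².
Subtracting pairs of circle equations eliminates x²+y² and gives linear equations (the radical axes):
83.0 x − 27.6 y = 1495.60
-144.2 x − 133.6 y = 523.68
Solving the 2×2 system: x ≈ 12.3, y ≈ -17.2 km.

12.3 km east, -17.2 km north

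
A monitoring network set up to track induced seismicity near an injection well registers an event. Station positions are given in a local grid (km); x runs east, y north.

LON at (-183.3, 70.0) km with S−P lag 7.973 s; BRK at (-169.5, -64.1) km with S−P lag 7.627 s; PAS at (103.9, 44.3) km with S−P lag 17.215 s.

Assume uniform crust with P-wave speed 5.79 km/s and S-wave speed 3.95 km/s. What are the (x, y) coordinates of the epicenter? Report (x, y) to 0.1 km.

-106.8 km east, 7.0 km north

Distance from S−P lag: d = Δt · v_P v_S / (v_P − v_S) = Δt · (5.79·3.95)/(5.79−3.95) ≈ 12.4296·Δt.
So d_LON = 99.10, d_BRK = 94.80, d_PAS = 213.98 km.
Circle about each station: (x + 183.3)² + (y − 70.0)² = 99.10²; (x + 169.5)² + (y + 64.1)² = 94.80²; (x − 103.9)² + (y − 44.3)² = 213.98².
Subtracting pairs of circle equations eliminates x²+y² and gives linear equations (the radical axes):
27.6 x − 268.2 y = -4826.06
574.4 x − 51.4 y = -61707.82
Solving the 2×2 system: x ≈ -106.8, y ≈ 7.0 km.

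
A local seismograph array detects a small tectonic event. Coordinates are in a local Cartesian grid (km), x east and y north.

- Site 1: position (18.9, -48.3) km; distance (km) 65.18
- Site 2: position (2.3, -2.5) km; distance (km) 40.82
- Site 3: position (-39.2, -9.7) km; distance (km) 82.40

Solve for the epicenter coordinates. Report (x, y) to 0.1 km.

x ≈ 39.9 km, y ≈ 13.4 km

Circle about each station: (x − 18.9)² + (y + 48.3)² = 65.18²; (x − 2.3)² + (y + 2.5)² = 40.82²; (x + 39.2)² + (y + 9.7)² = 82.40².
Subtracting the Site 1 equation from the Site 2 and Site 3 equations removes the quadratic terms:
-33.2 x + 91.6 y = -96.40
-116.2 x + 77.2 y = -3600.70
Solving the 2×2 system: x ≈ 39.9, y ≈ 13.4 km.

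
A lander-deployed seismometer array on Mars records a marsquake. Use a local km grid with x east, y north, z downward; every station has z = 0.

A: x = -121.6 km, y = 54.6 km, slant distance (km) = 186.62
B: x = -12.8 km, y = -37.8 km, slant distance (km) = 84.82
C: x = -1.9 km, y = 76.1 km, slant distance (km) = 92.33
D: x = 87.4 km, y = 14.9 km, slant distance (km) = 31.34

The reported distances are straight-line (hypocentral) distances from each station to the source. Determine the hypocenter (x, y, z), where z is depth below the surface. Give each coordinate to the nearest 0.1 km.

x ≈ 58.6 km, y ≈ 7.0 km, depth ≈ 9.5 km

Each station gives a sphere (x−x_i)² + (y−y_i)² + z² = d_i² (stations at z=0).
Subtracting the A sphere from B and C: z² cancels, leaving linear equations in x and y:
217.6 x − 184.8 y = 11457.55
239.4 x + 43.0 y = 14329.30
Solving: x ≈ 58.598, y ≈ 6.999 km (keep extra digits for the depth step; rounded: 58.6, 7.0).
Then from the A sphere: z² = 186.62² − (x + 121.6)² − (y − 54.6)² with x = 58.598, y = 6.999, so z ≈ 9.479 ≈ 9.5 km.
Check against D (with the unrounded solution): distance 31.33 ≈ 31.34 km. ✓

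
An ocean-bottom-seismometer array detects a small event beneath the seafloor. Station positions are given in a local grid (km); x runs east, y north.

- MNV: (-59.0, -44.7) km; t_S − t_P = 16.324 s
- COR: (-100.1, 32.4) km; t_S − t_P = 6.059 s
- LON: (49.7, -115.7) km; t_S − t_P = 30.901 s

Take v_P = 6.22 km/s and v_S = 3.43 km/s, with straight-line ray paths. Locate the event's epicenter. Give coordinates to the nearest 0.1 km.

Distance from S−P lag: d = Δt · v_P v_S / (v_P − v_S) = Δt · (6.22·3.43)/(6.22−3.43) ≈ 7.6468·Δt.
So d_MNV = 124.83, d_COR = 46.33, d_LON = 236.29 km.
Circle about each station: (x + 59.0)² + (y + 44.7)² = 124.83²; (x + 100.1)² + (y − 32.4)² = 46.33²; (x − 49.7)² + (y + 115.7)² = 236.29².
Subtracting the MNV equation from the COR and LON equations removes the quadratic terms:
-82.2 x + 154.2 y = 19026.74
217.4 x − 142.0 y = -29872.95
Solving the 2×2 system: x ≈ -87.2, y ≈ 76.9 km.
Check against MNV (with the unrounded x, y): √((x + 59.0)²+(y + 44.7)²) = 124.84 ≈ 124.83 km. ✓

(-87.2, 76.9)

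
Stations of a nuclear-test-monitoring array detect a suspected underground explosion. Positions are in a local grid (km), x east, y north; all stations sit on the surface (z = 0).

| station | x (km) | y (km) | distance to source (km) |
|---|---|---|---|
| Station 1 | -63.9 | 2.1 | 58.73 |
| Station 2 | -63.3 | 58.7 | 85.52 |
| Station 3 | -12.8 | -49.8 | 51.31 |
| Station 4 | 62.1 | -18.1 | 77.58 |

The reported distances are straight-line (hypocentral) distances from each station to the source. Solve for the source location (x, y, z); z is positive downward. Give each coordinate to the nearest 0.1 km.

x ≈ -10.5 km, y ≈ -4.3 km, depth ≈ 23.6 km

Each station gives a sphere (x−x_i)² + (y−y_i)² + z² = d_i² (stations at z=0).
Subtracting the Station 1 sphere from Station 2 and Station 3: z² cancels, leaving linear equations in x and y:
1.2 x + 113.2 y = -499.50
102.2 x − 103.8 y = -627.24
Solving: x ≈ -10.506, y ≈ -4.301 km (keep extra digits for the depth step; rounded: -10.5, -4.3).
Then from the Station 1 sphere: z² = 58.73² − (x + 63.9)² − (y − 2.1)² with x = -10.506, y = -4.301, so z ≈ 23.608 ≈ 23.6 km.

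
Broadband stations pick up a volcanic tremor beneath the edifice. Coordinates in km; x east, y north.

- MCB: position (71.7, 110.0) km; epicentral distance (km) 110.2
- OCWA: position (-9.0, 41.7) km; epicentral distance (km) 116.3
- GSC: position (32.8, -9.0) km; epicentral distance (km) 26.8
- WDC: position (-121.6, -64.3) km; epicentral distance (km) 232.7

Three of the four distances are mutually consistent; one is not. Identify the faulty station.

GSC

Solve using three stations at a time. Using MCB, OCWA, WDC (subtract circle equations pairwise → linear system) gives (x, y) ≈ (101.0, 3.6).
Distances from that point to each station vs reported:
  MCB: calculated 110.3 vs reported 110.2 → residual 0.1 km
  OCWA: calculated 116.4 vs reported 116.3 → residual 0.1 km
  GSC: calculated 69.4 vs reported 26.8 → residual 42.6 km
  WDC: calculated 232.8 vs reported 232.7 → residual 0.1 km
MCB, OCWA, WDC are mutually consistent (residuals ≈ 0); GSC is off by 42.6 km.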